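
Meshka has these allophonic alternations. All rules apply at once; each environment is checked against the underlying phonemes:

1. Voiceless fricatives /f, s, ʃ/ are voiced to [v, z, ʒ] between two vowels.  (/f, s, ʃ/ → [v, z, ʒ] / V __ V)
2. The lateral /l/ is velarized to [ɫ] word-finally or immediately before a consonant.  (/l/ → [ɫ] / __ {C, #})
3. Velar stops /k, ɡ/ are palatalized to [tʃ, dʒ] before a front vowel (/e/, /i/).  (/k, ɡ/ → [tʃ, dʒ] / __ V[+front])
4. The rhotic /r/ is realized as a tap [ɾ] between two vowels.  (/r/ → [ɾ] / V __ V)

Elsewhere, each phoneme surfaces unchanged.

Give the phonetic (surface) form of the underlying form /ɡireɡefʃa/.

[dʒiɾedʒefʃa]

/ɡ/ (word-initial) occurs before a front vowel → [dʒ] by rule 3.
/i/ (between /ɡ/ and /r/): no rule targets it → [i].
/r/ (between /i/ and /e/) occurs between two vowels → [ɾ] by rule 4.
/e/ (between /r/ and /ɡ/) is unaffected → [e].
Rule 3 applies to /ɡ/ (between /e/ and /e/: before a front vowel) → [dʒ].
/e/ (between /ɡ/ and /f/) is unaffected → [e].
/f/ (between /e/ and /ʃ/): rule 1 targets it, but not between two vowels → unchanged [f].
/ʃ/ (between /f/ and /a/) is in the target of rule 1 but the environment (between two vowels) is not met → [ʃ].
/a/ (word-final) is unaffected → [a].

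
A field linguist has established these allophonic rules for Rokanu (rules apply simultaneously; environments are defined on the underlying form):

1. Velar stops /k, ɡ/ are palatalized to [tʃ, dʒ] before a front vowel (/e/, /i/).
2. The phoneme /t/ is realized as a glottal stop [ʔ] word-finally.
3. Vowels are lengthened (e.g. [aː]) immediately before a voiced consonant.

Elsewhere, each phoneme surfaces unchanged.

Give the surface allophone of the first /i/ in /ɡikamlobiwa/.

/i/ (between /ɡ/ and /k/): rule 3 targets it, but not before a voiced consonant → unchanged [i].

[i]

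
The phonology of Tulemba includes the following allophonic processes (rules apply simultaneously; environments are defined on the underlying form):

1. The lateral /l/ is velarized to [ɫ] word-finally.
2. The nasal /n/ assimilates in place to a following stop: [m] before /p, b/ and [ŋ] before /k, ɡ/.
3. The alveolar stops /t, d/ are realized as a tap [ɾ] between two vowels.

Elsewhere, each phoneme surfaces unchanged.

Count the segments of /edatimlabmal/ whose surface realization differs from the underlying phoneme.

3

Segments that undergo a rule: /d/ → [ɾ] (rule 3); /t/ → [ɾ] (rule 3); /l/ → [ɫ] (rule 1).
All other segments surface unchanged.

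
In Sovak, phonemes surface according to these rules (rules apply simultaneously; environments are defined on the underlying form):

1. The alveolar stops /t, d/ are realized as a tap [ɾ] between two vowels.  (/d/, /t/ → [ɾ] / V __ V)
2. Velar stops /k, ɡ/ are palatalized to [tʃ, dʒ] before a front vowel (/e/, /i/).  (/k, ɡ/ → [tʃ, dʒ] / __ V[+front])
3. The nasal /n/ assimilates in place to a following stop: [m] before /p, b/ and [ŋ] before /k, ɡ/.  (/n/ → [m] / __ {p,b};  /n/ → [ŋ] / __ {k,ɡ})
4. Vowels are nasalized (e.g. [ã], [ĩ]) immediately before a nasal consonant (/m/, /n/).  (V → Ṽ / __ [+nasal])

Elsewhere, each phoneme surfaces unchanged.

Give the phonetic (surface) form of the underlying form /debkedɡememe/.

/d/ — word-initial; rule 1 does not apply here → [d].
/e/ (between /d/ and /b/) is in the target of rule 4 but the environment (before a nasal consonant) is not met → [e].
/b/ — not in any rule's target class → [b].
Rule 2 applies to /k/ (between /b/ and /e/: before a front vowel) → [tʃ].
/e/ (between /k/ and /d/) fails the environment for rule 4, so it stays [e].
/d/ — between /e/ and /ɡ/; rule 1 does not apply here → [d].
/ɡ/ (between /d/ and /e/) occurs before a front vowel → [dʒ] by rule 2.
Rule 4 applies to /e/ (between /ɡ/ and /m/: before a nasal consonant) → [ẽ].
/m/ — not in any rule's target class → [m].
/e/ (between /m/ and /m/) occurs before a nasal consonant → [ẽ] by rule 4.
/m/ — not in any rule's target class → [m].
/e/ — word-final; rule 4 does not apply here → [e].

[debtʃeddʒẽmẽme]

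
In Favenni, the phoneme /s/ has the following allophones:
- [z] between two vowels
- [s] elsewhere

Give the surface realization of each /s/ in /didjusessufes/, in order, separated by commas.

Occurrence 1 (position 6): between two vowels → [z].
Occurrence 2 (position 8): no conditioning environment matches → elsewhere allophone [s].
Occurrence 3 (position 9): no conditioning environment matches → elsewhere allophone [s].
Occurrence 4 (position 13): no conditioning environment matches → elsewhere allophone [s].

[z], [s], [s], [s]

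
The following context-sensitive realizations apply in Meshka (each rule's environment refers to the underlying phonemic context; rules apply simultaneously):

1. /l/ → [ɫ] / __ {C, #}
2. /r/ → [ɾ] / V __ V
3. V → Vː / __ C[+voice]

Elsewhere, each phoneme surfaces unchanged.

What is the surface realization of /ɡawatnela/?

[ɡaːwatneːla]

/a/ — between /ɡ/ and /w/, before a voiced consonant — surfaces as [aː] (rule 3).
/a/ — between /w/ and /t/; rule 3 does not apply here → [a].
/e/ — between /n/ and /l/, before a voiced consonant — surfaces as [eː] (rule 3).
/l/ (between /e/ and /a/) is in the target of rule 1 but the environment (word-finally or immediately before a consonant) is not met → [l].
/a/ — word-final; rule 3 does not apply here → [a].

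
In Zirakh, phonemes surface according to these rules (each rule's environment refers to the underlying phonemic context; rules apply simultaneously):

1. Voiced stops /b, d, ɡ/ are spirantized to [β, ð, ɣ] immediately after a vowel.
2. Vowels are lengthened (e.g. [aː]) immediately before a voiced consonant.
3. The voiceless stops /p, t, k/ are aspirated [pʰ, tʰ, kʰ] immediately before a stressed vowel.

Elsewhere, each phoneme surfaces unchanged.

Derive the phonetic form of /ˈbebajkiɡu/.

[ˈbeːβaːjkiːɣu]

/b/ (word-initial) is in the target of rule 1 but the environment (immediately after a vowel) is not met → [b].
/e/ — between /b/ and /b/, before a voiced consonant — surfaces as [eː] (rule 2).
/b/ (between /e/ and /a/) occurs immediately after a vowel → [β] by rule 1.
Rule 2 applies to /a/ (between /b/ and /j/: before a voiced consonant) → [aː].
/j/ (between /a/ and /k/) is unaffected → [j].
/k/ (between /j/ and /i/) fails the environment for rule 3, so it stays [k].
/i/ (between /k/ and /ɡ/) occurs before a voiced consonant → [iː] by rule 2.
/ɡ/ (between /i/ and /u/): immediately after a vowel, so rule 1 applies → [ɣ].
/u/ (word-final) is in the target of rule 2 but the environment (before a voiced consonant) is not met → [u].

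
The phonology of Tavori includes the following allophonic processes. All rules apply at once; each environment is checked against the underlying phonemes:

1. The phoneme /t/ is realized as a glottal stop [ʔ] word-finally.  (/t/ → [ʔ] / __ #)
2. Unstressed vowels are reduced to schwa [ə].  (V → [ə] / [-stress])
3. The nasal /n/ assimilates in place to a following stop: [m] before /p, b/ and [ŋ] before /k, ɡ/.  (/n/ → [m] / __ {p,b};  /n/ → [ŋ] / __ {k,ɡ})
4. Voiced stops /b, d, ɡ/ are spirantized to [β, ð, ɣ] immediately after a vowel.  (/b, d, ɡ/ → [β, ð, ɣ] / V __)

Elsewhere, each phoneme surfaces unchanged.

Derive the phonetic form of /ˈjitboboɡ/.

[ˈjitbəβəɣ]

/j/ stays [j].
/i/ (between /j/ and /t/): rule 2 targets it, but not in an unstressed syllable → unchanged [i].
/t/ (between /i/ and /b/) is in the target of rule 1 but the environment (word-finally) is not met → [t].
/b/ (between /t/ and /o/) is in the target of rule 4 but the environment (immediately after a vowel) is not met → [b].
/o/ (between /b/ and /b/) occurs in an unstressed syllable → [ə] by rule 2.
/b/ meets the environment for rule 4 (immediately after a vowel) → [β].
Rule 2 applies to /o/ (between /b/ and /ɡ/: in an unstressed syllable) → [ə].
/ɡ/ (word-final) occurs immediately after a vowel → [ɣ] by rule 4.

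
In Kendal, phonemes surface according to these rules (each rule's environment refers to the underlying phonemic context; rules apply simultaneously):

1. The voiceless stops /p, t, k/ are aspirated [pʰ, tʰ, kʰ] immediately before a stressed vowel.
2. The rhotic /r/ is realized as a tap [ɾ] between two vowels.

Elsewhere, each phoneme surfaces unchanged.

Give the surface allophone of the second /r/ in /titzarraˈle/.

[r]

/r/ (between /r/ and /a/): rule 2 targets it, but not between two vowels → unchanged [r].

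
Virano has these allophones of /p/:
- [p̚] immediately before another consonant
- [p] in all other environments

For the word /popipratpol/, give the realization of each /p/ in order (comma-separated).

[p], [p], [p̚], [p]

Occurrence 1 (position 1): no conditioning environment matches → elsewhere allophone [p].
Occurrence 2 (position 3): no conditioning environment matches → elsewhere allophone [p].
Occurrence 3 (position 5): immediately before another consonant → [p̚].
Occurrence 4 (position 9): no conditioning environment matches → elsewhere allophone [p].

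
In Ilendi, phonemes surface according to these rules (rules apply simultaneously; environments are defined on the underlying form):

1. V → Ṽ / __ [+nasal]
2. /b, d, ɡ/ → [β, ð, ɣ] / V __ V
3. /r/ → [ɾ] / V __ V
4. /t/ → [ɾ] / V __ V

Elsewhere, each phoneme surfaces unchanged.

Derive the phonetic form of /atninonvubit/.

[atnĩnõnvuβit]

/a/ — word-initial; rule 1 does not apply here → [a].
/t/ (between /a/ and /n/) fails the environment for rule 4, so it stays [t].
/n/ (between /t/ and /i/) is unaffected → [n].
/i/ (between /n/ and /n/): before a nasal consonant, so rule 1 applies → [ĩ].
/n/ (between /i/ and /o/) is unaffected → [n].
Rule 1 applies to /o/ (between /n/ and /n/: before a nasal consonant) → [õ].
/n/ stays [n].
/v/ (between /n/ and /u/) is unaffected → [v].
/u/ — between /v/ and /b/; rule 1 does not apply here → [u].
/b/ meets the environment for rule 2 (between two vowels) → [β].
/i/ (between /b/ and /t/) fails the environment for rule 1, so it stays [i].
/t/ (word-final) fails the environment for rule 4, so it stays [t].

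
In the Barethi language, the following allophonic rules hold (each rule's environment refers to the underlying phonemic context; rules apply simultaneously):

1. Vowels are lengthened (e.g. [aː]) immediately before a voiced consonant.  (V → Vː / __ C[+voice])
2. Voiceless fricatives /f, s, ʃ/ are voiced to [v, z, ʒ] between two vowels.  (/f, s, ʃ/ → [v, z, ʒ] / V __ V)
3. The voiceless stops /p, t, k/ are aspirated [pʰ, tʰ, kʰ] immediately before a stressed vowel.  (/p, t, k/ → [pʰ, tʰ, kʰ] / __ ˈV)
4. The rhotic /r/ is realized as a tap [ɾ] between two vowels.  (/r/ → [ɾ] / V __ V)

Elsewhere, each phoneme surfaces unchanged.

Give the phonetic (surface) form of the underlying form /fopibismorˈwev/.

[fopiːbismoːrˈweːv]

/f/ — word-initial; rule 2 does not apply here → [f].
/o/ (between /f/ and /p/) fails the environment for rule 1, so it stays [o].
/p/ (between /o/ and /i/): rule 3 targets it, but not immediately before a stressed vowel → unchanged [p].
/i/ meets the environment for rule 1 (before a voiced consonant) → [iː].
/i/ — between /b/ and /s/; rule 1 does not apply here → [i].
/s/ (between /i/ and /m/) fails the environment for rule 2, so it stays [s].
/o/ — between /m/ and /r/, before a voiced consonant — surfaces as [oː] (rule 1).
/r/ (between /o/ and /w/) is in the target of rule 4 but the environment (between two vowels) is not met → [r].
/e/ meets the environment for rule 1 (before a voiced consonant) → [eː].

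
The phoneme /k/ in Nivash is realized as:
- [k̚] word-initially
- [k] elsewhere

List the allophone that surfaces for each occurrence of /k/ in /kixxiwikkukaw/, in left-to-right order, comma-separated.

[k̚], [k], [k], [k]

Occurrence 1 (position 1): word-initially → [k̚].
Occurrence 2 (position 8): no conditioning environment matches → elsewhere allophone [k].
Occurrence 3 (position 9): no conditioning environment matches → elsewhere allophone [k].
Occurrence 4 (position 11): no conditioning environment matches → elsewhere allophone [k].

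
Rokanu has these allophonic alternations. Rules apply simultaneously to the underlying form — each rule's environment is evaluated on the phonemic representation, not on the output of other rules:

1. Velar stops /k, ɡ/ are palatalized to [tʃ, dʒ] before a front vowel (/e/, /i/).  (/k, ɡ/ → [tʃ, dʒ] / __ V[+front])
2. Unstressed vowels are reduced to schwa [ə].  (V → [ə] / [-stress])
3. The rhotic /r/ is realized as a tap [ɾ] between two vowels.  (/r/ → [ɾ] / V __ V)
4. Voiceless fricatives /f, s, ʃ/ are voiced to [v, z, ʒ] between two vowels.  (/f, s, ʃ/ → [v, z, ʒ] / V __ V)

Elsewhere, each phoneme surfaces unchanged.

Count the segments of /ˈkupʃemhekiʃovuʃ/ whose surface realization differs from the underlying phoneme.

Segments that undergo a rule: /e/ → [ə] (rule 2); /e/ → [ə] (rule 2); /k/ → [tʃ] (rule 1); /i/ → [ə] (rule 2); /ʃ/ → [ʒ] (rule 4); /o/ → [ə] (rule 2); /u/ → [ə] (rule 2).
All other segments surface unchanged.

7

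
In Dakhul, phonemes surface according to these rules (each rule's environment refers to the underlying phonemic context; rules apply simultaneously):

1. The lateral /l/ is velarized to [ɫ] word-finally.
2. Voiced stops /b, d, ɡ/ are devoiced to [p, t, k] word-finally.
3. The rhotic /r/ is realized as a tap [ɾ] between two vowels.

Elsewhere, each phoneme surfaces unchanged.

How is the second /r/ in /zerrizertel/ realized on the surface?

[r]

/r/ (between /r/ and /i/) is in the target of rule 3 but the environment (between two vowels) is not met → [r].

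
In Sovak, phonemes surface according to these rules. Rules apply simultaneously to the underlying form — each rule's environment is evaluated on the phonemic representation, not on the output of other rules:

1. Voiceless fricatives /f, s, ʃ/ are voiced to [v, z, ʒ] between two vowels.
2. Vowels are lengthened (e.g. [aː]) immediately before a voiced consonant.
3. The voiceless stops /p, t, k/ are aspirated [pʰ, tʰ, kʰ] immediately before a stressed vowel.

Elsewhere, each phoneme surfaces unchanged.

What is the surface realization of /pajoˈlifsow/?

/p/ (word-initial) is in the target of rule 3 but the environment (immediately before a stressed vowel) is not met → [p].
Rule 2 applies to /a/ (between /p/ and /j/: before a voiced consonant) → [aː].
/j/ (between /a/ and /o/): no rule targets it → [j].
/o/ (between /j/ and /l/) occurs before a voiced consonant → [oː] by rule 2.
/l/ (between /o/ and /i/) is unaffected → [l].
/i/ (between /l/ and /f/) is in the target of rule 2 but the environment (before a voiced consonant) is not met → [i].
/f/ (between /i/ and /s/) fails the environment for rule 1, so it stays [f].
/s/ — between /f/ and /o/; rule 1 does not apply here → [s].
Rule 2 applies to /o/ (between /s/ and /w/: before a voiced consonant) → [oː].
/w/ stays [w].

[paːjoːˈlifsoːw]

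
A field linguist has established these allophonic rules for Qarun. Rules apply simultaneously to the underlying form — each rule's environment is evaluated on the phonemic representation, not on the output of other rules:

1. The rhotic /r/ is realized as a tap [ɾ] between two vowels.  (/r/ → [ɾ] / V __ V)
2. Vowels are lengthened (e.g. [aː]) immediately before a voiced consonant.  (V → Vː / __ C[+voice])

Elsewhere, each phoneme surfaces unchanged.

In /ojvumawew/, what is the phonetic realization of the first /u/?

[uː]

/u/ (between /v/ and /m/): before a voiced consonant, so rule 2 applies → [uː].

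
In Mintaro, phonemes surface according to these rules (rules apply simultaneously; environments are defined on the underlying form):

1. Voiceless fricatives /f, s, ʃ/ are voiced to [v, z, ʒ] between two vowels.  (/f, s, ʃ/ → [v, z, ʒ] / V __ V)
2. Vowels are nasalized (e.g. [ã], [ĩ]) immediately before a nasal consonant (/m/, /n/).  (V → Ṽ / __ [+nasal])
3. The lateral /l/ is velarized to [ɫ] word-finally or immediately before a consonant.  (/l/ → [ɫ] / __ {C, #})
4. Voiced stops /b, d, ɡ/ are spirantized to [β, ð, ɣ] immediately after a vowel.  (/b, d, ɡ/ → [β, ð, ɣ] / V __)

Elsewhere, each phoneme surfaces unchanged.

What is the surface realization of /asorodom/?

/a/ — word-initial; rule 2 does not apply here → [a].
/s/ (between /a/ and /o/): between two vowels, so rule 1 applies → [z].
/o/ (between /s/ and /r/) is in the target of rule 2 but the environment (before a nasal consonant) is not met → [o].
/r/ (between /o/ and /o/) is unaffected → [r].
/o/ (between /r/ and /d/) fails the environment for rule 2, so it stays [o].
/d/ (between /o/ and /o/): immediately after a vowel, so rule 4 applies → [ð].
/o/ — between /d/ and /m/, before a nasal consonant — surfaces as [õ] (rule 2).
/m/ (word-final): no rule targets it → [m].

[azoroðõm]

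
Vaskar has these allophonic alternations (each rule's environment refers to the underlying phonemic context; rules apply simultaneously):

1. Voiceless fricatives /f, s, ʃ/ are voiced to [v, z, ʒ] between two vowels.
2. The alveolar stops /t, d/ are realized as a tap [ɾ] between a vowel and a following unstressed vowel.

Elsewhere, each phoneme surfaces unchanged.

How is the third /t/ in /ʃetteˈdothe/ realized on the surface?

/t/ (between /o/ and /h/) fails the environment for rule 2, so it stays [t].

[t]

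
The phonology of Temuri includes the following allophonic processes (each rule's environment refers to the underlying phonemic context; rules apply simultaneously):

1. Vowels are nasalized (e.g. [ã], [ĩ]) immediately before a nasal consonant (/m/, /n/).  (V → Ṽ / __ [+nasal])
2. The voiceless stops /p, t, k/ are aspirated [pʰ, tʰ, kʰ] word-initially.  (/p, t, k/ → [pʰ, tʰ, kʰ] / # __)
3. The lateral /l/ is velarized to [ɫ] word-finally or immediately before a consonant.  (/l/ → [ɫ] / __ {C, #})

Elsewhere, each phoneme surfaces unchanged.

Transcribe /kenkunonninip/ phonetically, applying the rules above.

/k/ — word-initial, word-initially — surfaces as [kʰ] (rule 2).
Rule 1 applies to /e/ (between /k/ and /n/: before a nasal consonant) → [ẽ].
/k/ (between /n/ and /u/) fails the environment for rule 2, so it stays [k].
/u/ meets the environment for rule 1 (before a nasal consonant) → [ũ].
/o/ — between /n/ and /n/, before a nasal consonant — surfaces as [õ] (rule 1).
/i/ meets the environment for rule 1 (before a nasal consonant) → [ĩ].
/i/ (between /n/ and /p/) is in the target of rule 1 but the environment (before a nasal consonant) is not met → [i].
/p/ (word-final) fails the environment for rule 2, so it stays [p].

[kʰẽnkũnõnnĩnip]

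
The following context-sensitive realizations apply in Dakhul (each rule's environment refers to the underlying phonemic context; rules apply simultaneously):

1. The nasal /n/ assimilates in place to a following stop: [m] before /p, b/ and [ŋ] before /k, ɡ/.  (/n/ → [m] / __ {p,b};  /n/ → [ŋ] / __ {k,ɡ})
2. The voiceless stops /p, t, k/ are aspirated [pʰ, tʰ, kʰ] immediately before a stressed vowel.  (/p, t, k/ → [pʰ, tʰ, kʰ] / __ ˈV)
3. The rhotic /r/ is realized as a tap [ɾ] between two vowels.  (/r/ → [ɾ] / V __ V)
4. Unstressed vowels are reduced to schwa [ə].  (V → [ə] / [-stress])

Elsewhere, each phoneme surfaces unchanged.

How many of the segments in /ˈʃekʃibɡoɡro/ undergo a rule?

3

Segments that undergo a rule: /i/ → [ə] (rule 4); /o/ → [ə] (rule 4); /o/ → [ə] (rule 4).
All other segments surface unchanged.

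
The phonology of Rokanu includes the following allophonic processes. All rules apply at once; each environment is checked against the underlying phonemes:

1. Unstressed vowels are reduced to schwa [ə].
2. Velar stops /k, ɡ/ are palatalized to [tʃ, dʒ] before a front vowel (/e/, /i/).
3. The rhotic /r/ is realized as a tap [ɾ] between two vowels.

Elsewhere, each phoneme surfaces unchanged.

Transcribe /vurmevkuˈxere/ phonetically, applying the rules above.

/u/ (between /v/ and /r/): in an unstressed syllable, so rule 1 applies → [ə].
/r/ (between /u/ and /m/) is in the target of rule 3 but the environment (between two vowels) is not met → [r].
/e/ (between /m/ and /v/) occurs in an unstressed syllable → [ə] by rule 1.
/k/ (between /v/ and /u/) fails the environment for rule 2, so it stays [k].
/u/ — between /k/ and /x/, in an unstressed syllable — surfaces as [ə] (rule 1).
/e/ (between /x/ and /r/) fails the environment for rule 1, so it stays [e].
Rule 3 applies to /r/ (between /e/ and /e/: between two vowels) → [ɾ].
/e/ (word-final) occurs in an unstressed syllable → [ə] by rule 1.

[vərməvkəˈxeɾə]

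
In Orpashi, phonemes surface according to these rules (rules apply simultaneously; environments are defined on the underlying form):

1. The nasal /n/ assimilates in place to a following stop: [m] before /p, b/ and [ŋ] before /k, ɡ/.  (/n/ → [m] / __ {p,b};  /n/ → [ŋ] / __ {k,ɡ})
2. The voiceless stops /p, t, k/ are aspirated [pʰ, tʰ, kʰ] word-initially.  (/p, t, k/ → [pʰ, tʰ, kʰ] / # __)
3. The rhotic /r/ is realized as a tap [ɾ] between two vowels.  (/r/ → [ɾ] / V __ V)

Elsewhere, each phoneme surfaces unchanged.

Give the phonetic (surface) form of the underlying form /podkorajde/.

[pʰodkoɾajde]

/p/ meets the environment for rule 2 (word-initially) → [pʰ].
/o/ (between /p/ and /d/): no rule targets it → [o].
/d/ stays [d].
/k/ (between /d/ and /o/) fails the environment for rule 2, so it stays [k].
/o/ (between /k/ and /r/): no rule targets it → [o].
/r/ (between /o/ and /a/): between two vowels, so rule 3 applies → [ɾ].
/a/ stays [a].
/j/ — not in any rule's target class → [j].
/d/ — not in any rule's target class → [d].
/e/ (word-final): no rule targets it → [e].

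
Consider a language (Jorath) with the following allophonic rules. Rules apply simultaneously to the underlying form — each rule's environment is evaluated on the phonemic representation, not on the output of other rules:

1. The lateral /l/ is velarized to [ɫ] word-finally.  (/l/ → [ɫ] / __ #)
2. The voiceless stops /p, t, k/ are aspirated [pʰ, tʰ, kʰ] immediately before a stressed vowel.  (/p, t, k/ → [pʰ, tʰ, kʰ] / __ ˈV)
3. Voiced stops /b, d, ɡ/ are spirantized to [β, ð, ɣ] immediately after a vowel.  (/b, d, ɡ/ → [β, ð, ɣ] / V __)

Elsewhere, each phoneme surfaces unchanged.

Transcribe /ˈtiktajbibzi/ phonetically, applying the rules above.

[ˈtʰiktajbiβzi]

/t/ (word-initial) occurs immediately before a stressed vowel → [tʰ] by rule 2.
/i/ (between /t/ and /k/) is unaffected → [i].
/k/ (between /i/ and /t/) is in the target of rule 2 but the environment (immediately before a stressed vowel) is not met → [k].
/t/ — between /k/ and /a/; rule 2 does not apply here → [t].
/a/ (between /t/ and /j/) is unaffected → [a].
/j/ — not in any rule's target class → [j].
/b/ (between /j/ and /i/): rule 3 targets it, but not immediately after a vowel → unchanged [b].
/i/ stays [i].
/b/ — between /i/ and /z/, immediately after a vowel — surfaces as [β] (rule 3).
/z/ (between /b/ and /i/): no rule targets it → [z].
/i/ (word-final) is unaffected → [i].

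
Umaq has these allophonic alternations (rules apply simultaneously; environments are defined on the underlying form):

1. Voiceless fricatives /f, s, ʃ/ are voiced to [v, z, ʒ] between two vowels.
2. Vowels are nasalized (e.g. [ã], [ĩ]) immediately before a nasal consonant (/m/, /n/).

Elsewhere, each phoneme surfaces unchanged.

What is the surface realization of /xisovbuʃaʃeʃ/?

[xizovbuʒaʒeʃ]

/x/ — not in any rule's target class → [x].
/i/ (between /x/ and /s/): rule 2 targets it, but not before a nasal consonant → unchanged [i].
/s/ meets the environment for rule 1 (between two vowels) → [z].
/o/ (between /s/ and /v/): rule 2 targets it, but not before a nasal consonant → unchanged [o].
/v/ stays [v].
/b/ (between /v/ and /u/): no rule targets it → [b].
/u/ — between /b/ and /ʃ/; rule 2 does not apply here → [u].
/ʃ/ — between /u/ and /a/, between two vowels — surfaces as [ʒ] (rule 1).
/a/ (between /ʃ/ and /ʃ/) is in the target of rule 2 but the environment (before a nasal consonant) is not met → [a].
/ʃ/ — between /a/ and /e/, between two vowels — surfaces as [ʒ] (rule 1).
/e/ (between /ʃ/ and /ʃ/) fails the environment for rule 2, so it stays [e].
/ʃ/ (word-final) fails the environment for rule 1, so it stays [ʃ].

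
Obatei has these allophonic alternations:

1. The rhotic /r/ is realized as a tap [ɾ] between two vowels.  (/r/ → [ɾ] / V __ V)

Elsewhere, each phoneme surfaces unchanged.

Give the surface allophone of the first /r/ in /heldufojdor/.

[r]

/r/ (word-final) fails the environment for rule 1, so it stays [r].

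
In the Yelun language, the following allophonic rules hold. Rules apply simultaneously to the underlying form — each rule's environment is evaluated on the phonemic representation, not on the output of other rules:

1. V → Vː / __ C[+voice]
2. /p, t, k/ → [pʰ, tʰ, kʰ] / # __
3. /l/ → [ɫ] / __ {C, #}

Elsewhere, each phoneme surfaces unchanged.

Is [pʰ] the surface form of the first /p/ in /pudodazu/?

Yes

Rule 2 applies to /p/ (word-initial: word-initially) → [pʰ].
The actual realization is [pʰ], which matches [pʰ].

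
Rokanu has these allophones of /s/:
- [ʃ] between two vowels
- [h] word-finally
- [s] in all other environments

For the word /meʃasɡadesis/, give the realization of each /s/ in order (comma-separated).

[s], [ʃ], [h]

Occurrence 1 (position 5): no conditioning environment matches → elsewhere allophone [s].
Occurrence 2 (position 10): between two vowels → [ʃ].
Occurrence 3 (position 12): word-finally → [h].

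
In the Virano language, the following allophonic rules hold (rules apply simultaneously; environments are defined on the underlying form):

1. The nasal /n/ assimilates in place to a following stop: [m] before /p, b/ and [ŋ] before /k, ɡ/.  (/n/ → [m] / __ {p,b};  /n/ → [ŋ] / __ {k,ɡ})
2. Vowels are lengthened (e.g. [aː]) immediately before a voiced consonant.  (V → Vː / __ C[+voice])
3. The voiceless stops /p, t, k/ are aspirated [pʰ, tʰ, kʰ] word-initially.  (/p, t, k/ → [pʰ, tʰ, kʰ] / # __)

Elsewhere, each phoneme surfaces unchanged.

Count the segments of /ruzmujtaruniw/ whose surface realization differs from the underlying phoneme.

5

Segments that undergo a rule: /u/ → [uː] (rule 2); /u/ → [uː] (rule 2); /a/ → [aː] (rule 2); /u/ → [uː] (rule 2); /i/ → [iː] (rule 2).
All other segments surface unchanged.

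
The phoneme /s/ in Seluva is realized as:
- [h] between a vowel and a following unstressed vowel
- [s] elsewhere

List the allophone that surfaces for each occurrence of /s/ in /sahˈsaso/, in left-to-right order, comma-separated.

[s], [s], [h]

Occurrence 1 (position 1): no conditioning environment matches → elsewhere allophone [s].
Occurrence 2 (position 4): no conditioning environment matches → elsewhere allophone [s].
Occurrence 3 (position 6): between a vowel and a following unstressed vowel → [h].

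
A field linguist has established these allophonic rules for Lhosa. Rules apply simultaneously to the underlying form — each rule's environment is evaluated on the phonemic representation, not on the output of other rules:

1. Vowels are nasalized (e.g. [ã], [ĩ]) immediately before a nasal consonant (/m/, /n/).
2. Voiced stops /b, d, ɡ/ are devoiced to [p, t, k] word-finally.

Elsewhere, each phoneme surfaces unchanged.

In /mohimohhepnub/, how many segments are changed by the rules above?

Segments that undergo a rule: /i/ → [ĩ] (rule 1); /b/ → [p] (rule 2).
All other segments surface unchanged.

2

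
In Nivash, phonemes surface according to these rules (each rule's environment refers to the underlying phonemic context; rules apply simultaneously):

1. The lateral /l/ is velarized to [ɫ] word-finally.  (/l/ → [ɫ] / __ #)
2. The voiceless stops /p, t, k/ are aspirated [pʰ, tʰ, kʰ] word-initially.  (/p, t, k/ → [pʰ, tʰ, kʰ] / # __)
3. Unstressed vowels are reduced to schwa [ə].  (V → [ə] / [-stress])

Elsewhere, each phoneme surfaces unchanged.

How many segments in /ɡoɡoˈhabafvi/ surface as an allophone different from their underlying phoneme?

Segments that undergo a rule: /o/ → [ə] (rule 3); /o/ → [ə] (rule 3); /a/ → [ə] (rule 3); /i/ → [ə] (rule 3).
All other segments surface unchanged.

4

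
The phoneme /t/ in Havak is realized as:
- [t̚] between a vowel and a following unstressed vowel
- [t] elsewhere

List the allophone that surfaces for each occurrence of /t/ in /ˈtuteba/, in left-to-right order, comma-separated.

Occurrence 1 (position 1): no conditioning environment matches → elsewhere allophone [t].
Occurrence 2 (position 3): between a vowel and a following unstressed vowel → [t̚].

[t], [t̚]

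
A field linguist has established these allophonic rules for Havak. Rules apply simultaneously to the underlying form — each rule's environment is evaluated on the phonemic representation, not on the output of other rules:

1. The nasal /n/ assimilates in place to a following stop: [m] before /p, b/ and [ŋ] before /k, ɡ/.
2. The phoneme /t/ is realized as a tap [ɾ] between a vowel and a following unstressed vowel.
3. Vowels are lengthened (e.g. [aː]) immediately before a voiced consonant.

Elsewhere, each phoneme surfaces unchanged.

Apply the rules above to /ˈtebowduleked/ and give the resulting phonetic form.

[ˈteːboːwduːlekeːd]

/t/ — word-initial; rule 2 does not apply here → [t].
/e/ (between /t/ and /b/): before a voiced consonant, so rule 3 applies → [eː].
/b/ (between /e/ and /o/) is unaffected → [b].
/o/ (between /b/ and /w/): before a voiced consonant, so rule 3 applies → [oː].
/w/ (between /o/ and /d/): no rule targets it → [w].
/d/ — not in any rule's target class → [d].
/u/ — between /d/ and /l/, before a voiced consonant — surfaces as [uː] (rule 3).
/l/ stays [l].
/e/ (between /l/ and /k/): rule 3 targets it, but not before a voiced consonant → unchanged [e].
/k/ stays [k].
/e/ — between /k/ and /d/, before a voiced consonant — surfaces as [eː] (rule 3).
/d/ stays [d].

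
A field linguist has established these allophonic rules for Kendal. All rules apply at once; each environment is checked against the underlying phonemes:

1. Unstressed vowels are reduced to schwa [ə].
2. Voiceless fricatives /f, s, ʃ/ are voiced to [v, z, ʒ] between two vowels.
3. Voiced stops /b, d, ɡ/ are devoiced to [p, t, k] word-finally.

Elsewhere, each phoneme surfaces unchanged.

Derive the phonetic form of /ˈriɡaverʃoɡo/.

/i/ (between /r/ and /ɡ/) is in the target of rule 1 but the environment (in an unstressed syllable) is not met → [i].
/ɡ/ (between /i/ and /a/) fails the environment for rule 3, so it stays [ɡ].
/a/ meets the environment for rule 1 (in an unstressed syllable) → [ə].
/e/ meets the environment for rule 1 (in an unstressed syllable) → [ə].
/ʃ/ — between /r/ and /o/; rule 2 does not apply here → [ʃ].
/o/ (between /ʃ/ and /ɡ/) occurs in an unstressed syllable → [ə] by rule 1.
/ɡ/ — between /o/ and /o/; rule 3 does not apply here → [ɡ].
/o/ (word-final): in an unstressed syllable, so rule 1 applies → [ə].

[ˈriɡəvərʃəɡə]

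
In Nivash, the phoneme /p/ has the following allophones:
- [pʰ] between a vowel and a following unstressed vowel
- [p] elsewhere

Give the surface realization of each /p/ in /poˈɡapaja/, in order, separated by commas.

[p], [pʰ]

Occurrence 1 (position 1): no conditioning environment matches → elsewhere allophone [p].
Occurrence 2 (position 5): between a vowel and a following unstressed vowel → [pʰ].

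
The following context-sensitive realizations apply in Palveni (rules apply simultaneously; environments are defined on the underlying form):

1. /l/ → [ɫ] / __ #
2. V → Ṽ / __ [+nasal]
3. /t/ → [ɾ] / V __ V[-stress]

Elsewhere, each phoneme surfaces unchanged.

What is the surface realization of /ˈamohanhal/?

/a/ (word-initial) occurs before a nasal consonant → [ã] by rule 2.
/o/ (between /m/ and /h/): rule 2 targets it, but not before a nasal consonant → unchanged [o].
/a/ (between /h/ and /n/) occurs before a nasal consonant → [ã] by rule 2.
/a/ (between /h/ and /l/): rule 2 targets it, but not before a nasal consonant → unchanged [a].
Rule 1 applies to /l/ (word-final: word-finally) → [ɫ].

[ˈãmohãnhaɫ]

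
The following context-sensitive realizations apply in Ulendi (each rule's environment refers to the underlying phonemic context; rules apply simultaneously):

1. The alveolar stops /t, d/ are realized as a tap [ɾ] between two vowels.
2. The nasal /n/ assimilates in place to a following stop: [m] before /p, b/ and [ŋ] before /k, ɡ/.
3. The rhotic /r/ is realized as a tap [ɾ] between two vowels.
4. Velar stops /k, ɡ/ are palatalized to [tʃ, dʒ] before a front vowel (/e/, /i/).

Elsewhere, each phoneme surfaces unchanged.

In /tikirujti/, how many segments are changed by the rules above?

2

Segments that undergo a rule: /k/ → [tʃ] (rule 4); /r/ → [ɾ] (rule 3).
All other segments surface unchanged.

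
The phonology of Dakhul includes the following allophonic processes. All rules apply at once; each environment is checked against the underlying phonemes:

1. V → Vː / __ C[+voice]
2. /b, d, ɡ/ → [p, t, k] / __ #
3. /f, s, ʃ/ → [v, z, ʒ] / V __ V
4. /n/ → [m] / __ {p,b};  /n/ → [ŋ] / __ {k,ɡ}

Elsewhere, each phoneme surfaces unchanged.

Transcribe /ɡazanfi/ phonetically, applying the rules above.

[ɡaːzaːnfi]

/ɡ/ (word-initial) fails the environment for rule 2, so it stays [ɡ].
/a/ (between /ɡ/ and /z/) occurs before a voiced consonant → [aː] by rule 1.
/z/ stays [z].
/a/ (between /z/ and /n/): before a voiced consonant, so rule 1 applies → [aː].
/n/ (between /a/ and /f/) fails the environment for rule 4, so it stays [n].
/f/ (between /n/ and /i/) is in the target of rule 3 but the environment (between two vowels) is not met → [f].
/i/ (word-final) fails the environment for rule 1, so it stays [i].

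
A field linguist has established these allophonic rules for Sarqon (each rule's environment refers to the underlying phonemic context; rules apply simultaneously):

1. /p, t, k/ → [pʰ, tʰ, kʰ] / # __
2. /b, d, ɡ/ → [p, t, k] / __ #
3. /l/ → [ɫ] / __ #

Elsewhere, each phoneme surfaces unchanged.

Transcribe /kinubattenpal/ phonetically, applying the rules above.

[kʰinubattenpaɫ]

/k/ (word-initial): word-initially, so rule 1 applies → [kʰ].
/i/ — not in any rule's target class → [i].
/n/ (between /i/ and /u/): no rule targets it → [n].
/u/ stays [u].
/b/ (between /u/ and /a/) is in the target of rule 2 but the environment (word-finally) is not met → [b].
/a/ — not in any rule's target class → [a].
/t/ (between /a/ and /t/): rule 1 targets it, but not word-initially → unchanged [t].
/t/ (between /t/ and /e/): rule 1 targets it, but not word-initially → unchanged [t].
/e/ (between /t/ and /n/) is unaffected → [e].
/n/ (between /e/ and /p/): no rule targets it → [n].
/p/ (between /n/ and /a/): rule 1 targets it, but not word-initially → unchanged [p].
/a/ (between /p/ and /l/) is unaffected → [a].
/l/ — word-final, word-finally — surfaces as [ɫ] (rule 3).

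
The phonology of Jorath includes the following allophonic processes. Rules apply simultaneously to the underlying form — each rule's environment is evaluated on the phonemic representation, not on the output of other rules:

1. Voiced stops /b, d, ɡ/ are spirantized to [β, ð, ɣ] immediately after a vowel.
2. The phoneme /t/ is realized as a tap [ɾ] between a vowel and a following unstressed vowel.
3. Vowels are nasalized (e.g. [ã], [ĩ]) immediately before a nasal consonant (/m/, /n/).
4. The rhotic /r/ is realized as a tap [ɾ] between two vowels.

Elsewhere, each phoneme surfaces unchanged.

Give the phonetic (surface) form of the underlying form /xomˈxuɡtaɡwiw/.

[xõmˈxuɣtaɣwiw]

/o/ — between /x/ and /m/, before a nasal consonant — surfaces as [õ] (rule 3).
/u/ (between /x/ and /ɡ/) fails the environment for rule 3, so it stays [u].
Rule 1 applies to /ɡ/ (between /u/ and /t/: immediately after a vowel) → [ɣ].
/t/ — between /ɡ/ and /a/; rule 2 does not apply here → [t].
/a/ (between /t/ and /ɡ/) is in the target of rule 3 but the environment (before a nasal consonant) is not met → [a].
Rule 1 applies to /ɡ/ (between /a/ and /w/: immediately after a vowel) → [ɣ].
/i/ — between /w/ and /w/; rule 3 does not apply here → [i].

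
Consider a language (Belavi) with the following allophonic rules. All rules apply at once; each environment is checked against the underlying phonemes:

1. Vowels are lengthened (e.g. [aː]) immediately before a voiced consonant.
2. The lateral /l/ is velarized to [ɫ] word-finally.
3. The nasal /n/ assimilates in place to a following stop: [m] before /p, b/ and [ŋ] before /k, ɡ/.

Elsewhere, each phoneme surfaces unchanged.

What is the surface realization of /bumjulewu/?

/b/ (word-initial) is unaffected → [b].
/u/ — between /b/ and /m/, before a voiced consonant — surfaces as [uː] (rule 1).
/m/ (between /u/ and /j/): no rule targets it → [m].
/j/ — not in any rule's target class → [j].
/u/ meets the environment for rule 1 (before a voiced consonant) → [uː].
/l/ (between /u/ and /e/) is in the target of rule 2 but the environment (word-finally) is not met → [l].
/e/ meets the environment for rule 1 (before a voiced consonant) → [eː].
/w/ stays [w].
/u/ — word-final; rule 1 does not apply here → [u].

[buːmjuːleːwu]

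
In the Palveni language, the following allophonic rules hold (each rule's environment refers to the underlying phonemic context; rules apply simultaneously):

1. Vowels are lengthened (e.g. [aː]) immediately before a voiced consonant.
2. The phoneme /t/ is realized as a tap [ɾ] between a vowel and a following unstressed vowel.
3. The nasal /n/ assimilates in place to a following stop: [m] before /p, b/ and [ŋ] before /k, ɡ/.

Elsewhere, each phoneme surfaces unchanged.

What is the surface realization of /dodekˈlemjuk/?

/d/ (word-initial) is unaffected → [d].
/o/ meets the environment for rule 1 (before a voiced consonant) → [oː].
/d/ — not in any rule's target class → [d].
/e/ (between /d/ and /k/): rule 1 targets it, but not before a voiced consonant → unchanged [e].
/k/ stays [k].
/l/ — not in any rule's target class → [l].
Rule 1 applies to /e/ (between /l/ and /m/: before a voiced consonant) → [eː].
/m/ stays [m].
/j/ (between /m/ and /u/): no rule targets it → [j].
/u/ (between /j/ and /k/) is in the target of rule 1 but the environment (before a voiced consonant) is not met → [u].
/k/ (word-final): no rule targets it → [k].

[doːdekˈleːmjuk]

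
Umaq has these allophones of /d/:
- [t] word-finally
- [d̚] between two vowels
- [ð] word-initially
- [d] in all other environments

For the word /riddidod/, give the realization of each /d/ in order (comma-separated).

Occurrence 1 (position 3): no conditioning environment matches → elsewhere allophone [d].
Occurrence 2 (position 4): no conditioning environment matches → elsewhere allophone [d].
Occurrence 3 (position 6): between two vowels → [d̚].
Occurrence 4 (position 8): word-finally → [t].

[d], [d], [d̚], [t]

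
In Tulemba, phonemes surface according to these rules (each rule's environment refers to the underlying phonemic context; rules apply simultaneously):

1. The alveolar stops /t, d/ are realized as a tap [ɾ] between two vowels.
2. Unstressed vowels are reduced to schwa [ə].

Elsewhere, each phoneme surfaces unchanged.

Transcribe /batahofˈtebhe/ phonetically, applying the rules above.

[bəɾəhəfˈtebhə]

/b/ (word-initial) is unaffected → [b].
Rule 2 applies to /a/ (between /b/ and /t/: in an unstressed syllable) → [ə].
Rule 1 applies to /t/ (between /a/ and /a/: between two vowels) → [ɾ].
Rule 2 applies to /a/ (between /t/ and /h/: in an unstressed syllable) → [ə].
/h/ — not in any rule's target class → [h].
/o/ — between /h/ and /f/, in an unstressed syllable — surfaces as [ə] (rule 2).
/f/ (between /o/ and /t/) is unaffected → [f].
/t/ — between /f/ and /e/; rule 1 does not apply here → [t].
/e/ (between /t/ and /b/) fails the environment for rule 2, so it stays [e].
/b/ stays [b].
/h/ (between /b/ and /e/): no rule targets it → [h].
/e/ meets the environment for rule 2 (in an unstressed syllable) → [ə].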